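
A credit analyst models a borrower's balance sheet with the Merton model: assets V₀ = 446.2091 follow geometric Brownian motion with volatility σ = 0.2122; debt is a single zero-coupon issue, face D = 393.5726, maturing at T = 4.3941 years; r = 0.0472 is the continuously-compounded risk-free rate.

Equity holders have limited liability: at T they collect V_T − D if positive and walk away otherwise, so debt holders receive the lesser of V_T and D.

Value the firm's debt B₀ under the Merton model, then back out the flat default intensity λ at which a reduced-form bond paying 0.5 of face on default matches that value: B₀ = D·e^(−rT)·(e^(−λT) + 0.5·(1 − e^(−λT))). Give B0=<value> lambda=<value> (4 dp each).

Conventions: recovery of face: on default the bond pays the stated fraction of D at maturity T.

Apply the equity-as-call identities (strike 393.5726, horizon 4.3941 years):
d₁ = [ln(V₀/D) + (r + σ²/2)T] / (σ√T)
   = [ln(446.2091/393.5726) + (0.0472 + 0.5·0.2122²)·4.3941] / (0.2122·√4.3941)
   = [0.125522 + 0.306332] / 0.444816 = 0.970861
d₂ = d₁ − σ√T = 0.970861 − 0.444816 = 0.526045
N(d₁) = 0.834191,  N(d₂) = 0.700571,  e^(−rT) = 0.812693
E₀ = V₀·N(d₁) − D·e^(−rT)·N(d₂)
   = 446.2091·0.834191 − 393.5726·0.812693·0.700571 = 148.143252
B₀ = V₀ − E₀ = 446.2091 − 148.143252 = 298.065848
e^(−λT) = (B₀·e^(rT)/D − 0.5)/(1 − 0.5) = (298.0658·1.230477/393.5726 − 0.5)/0.5 = 0.86376273
λ = −ln(0.86376273)/4.3941 = 0.033330

B0=298.0658 lambda=0.0333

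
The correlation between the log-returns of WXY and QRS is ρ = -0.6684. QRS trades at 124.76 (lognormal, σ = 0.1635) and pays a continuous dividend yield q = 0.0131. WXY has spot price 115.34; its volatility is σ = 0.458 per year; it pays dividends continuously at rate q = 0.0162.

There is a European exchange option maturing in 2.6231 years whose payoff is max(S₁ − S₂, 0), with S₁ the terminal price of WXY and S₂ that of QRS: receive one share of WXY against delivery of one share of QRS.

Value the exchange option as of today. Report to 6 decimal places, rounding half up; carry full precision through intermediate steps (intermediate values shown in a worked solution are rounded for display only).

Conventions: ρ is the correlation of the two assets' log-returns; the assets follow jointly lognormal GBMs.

exchange price = 36.933607

σ_eff = √(σ₁² + σ₂² − 2ρσ₁σ₂) = √(0.458² + 0.1635² − 2·-0.6684·0.458·0.1635) = 0.580172
d₁ = (ln(S₁/S₂) + (q₂ − q₁ + σ_eff²/2)T) / (σ_eff√T) = (ln(115.34/124.76) + (0.0131 − 0.0162 + 0.168300)·2.6231) / 0.939646 = 0.377619
d₂ = d₁ − σ_eff√T = 0.377619 − 0.939646 = -0.562027
N(d₁) = 0.647143,  N(d₂) = 0.287049
V = S₁·e^{−q₁T}·N(d₁) − S₂·e^{−q₂T}·N(d₂) = 71.536111 − 34.602504 = 36.933607
Key observation: r never enters — measured in units of QRS, the claim is a call on S₁/S₂ struck at 1, so only the dividend yields and σ_eff matter.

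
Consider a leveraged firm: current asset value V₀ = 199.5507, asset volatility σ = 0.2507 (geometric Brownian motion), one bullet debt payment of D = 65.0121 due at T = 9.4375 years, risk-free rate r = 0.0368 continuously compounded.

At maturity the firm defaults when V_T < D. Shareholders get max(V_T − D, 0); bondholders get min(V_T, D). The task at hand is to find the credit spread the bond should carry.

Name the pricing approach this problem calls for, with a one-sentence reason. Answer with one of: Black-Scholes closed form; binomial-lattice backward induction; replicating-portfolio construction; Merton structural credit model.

framework: Merton structural credit model

Key observation: assets follow a GBM and default happens iff V_T < 65.0121; valuing claims on that split (equity as a call, risky debt as the residual) is the structural model's definition.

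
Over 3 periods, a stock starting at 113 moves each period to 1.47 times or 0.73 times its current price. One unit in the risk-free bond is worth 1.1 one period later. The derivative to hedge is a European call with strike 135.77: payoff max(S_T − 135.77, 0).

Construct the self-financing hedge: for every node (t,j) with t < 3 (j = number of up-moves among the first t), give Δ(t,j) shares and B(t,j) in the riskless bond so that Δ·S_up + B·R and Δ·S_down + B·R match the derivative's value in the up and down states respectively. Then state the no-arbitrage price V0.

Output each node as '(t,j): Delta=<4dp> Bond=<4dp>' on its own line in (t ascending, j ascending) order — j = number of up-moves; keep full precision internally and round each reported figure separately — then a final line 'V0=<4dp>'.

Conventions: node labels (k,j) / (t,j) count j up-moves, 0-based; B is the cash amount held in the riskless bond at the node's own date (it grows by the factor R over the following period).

(0,0): Delta=0.6564 Bond=-41.2448
(1,0): Delta=0.3163 Bond=-17.3176
(1,1): Delta=0.8253 Bond=-73.4209
(2,0): Delta=0.0000 Bond=0.0000
(2,1): Delta=0.4734 Bond=-38.0987
(2,2): Delta=1.0000 Bond=-123.4273
V0=32.9287

Risk-neutral probability p* = (R−d)/(u−d) = (1.1−0.73)/(1.47−0.73) = 0.5000.
Expiry values: V(3,0)=0.0000, V(3,1)=0.0000, V(3,2)=42.4826, V(3,3)=223.1771
(2,0): S=60.2177. Δ = (V_up−V_dn)/(S_up−S_dn) = (0.0000−0.0000)/(88.5200−43.9589) = 0.0000. V = [p*·0.0000 + (1−p*)·0.0000]/1.1 = 0.0000. B = V − Δ·S = 0.0000.
(2,1): S=121.2603. Δ = (V_up−V_dn)/(S_up−S_dn) = (42.4826−0.0000)/(178.2526−88.5200) = 0.4734. V = [p*·42.4826 + (1−p*)·0.0000]/1.1 = 19.3103. B = V − Δ·S = -38.0987.
(2,2): S=244.1817. Δ = (V_up−V_dn)/(S_up−S_dn) = (223.1771−42.4826)/(358.9471−178.2526) = 1.0000. V = [p*·223.1771 + (1−p*)·42.4826]/1.1 = 120.7544. B = V − Δ·S = -123.4273.
(1,0): S=82.4900. Δ = (V_up−V_dn)/(S_up−S_dn) = (19.3103−0.0000)/(121.2603−60.2177) = 0.3163. V = [p*·19.3103 + (1−p*)·0.0000]/1.1 = 8.7774. B = V − Δ·S = -17.3176.
(1,1): S=166.1100. Δ = (V_up−V_dn)/(S_up−S_dn) = (120.7544−19.3103)/(244.1817−121.2603) = 0.8253. V = [p*·120.7544 + (1−p*)·19.3103]/1.1 = 63.6658. B = V − Δ·S = -73.4209.
(0,0): S=113.0000. Δ = (V_up−V_dn)/(S_up−S_dn) = (63.6658−8.7774)/(166.1100−82.4900) = 0.6564. V = [p*·63.6658 + (1−p*)·8.7774]/1.1 = 32.9287. B = V − Δ·S = -41.2448.
Sanity check at the root: Δ(0,0)·S0 + B(0,0) reproduces V0 = 32.9287.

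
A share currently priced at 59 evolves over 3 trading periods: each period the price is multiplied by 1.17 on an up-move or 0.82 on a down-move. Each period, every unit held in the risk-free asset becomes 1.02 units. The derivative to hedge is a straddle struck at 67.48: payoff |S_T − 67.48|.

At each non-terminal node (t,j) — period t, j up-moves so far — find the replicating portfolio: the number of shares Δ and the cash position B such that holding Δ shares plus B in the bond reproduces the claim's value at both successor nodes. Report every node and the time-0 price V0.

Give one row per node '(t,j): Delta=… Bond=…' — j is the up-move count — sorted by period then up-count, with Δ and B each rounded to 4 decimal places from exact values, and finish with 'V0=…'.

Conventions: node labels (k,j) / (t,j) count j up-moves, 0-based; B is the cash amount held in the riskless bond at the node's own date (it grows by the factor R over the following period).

(0,0): Delta=-0.1788 Bond=24.6380
(1,0): Delta=-1.0000 Bond=64.8597
(1,1): Delta=0.2528 Bond=-4.6660
(2,0): Delta=-1.0000 Bond=66.1569
(2,1): Delta=-1.0000 Bond=66.1569
(2,2): Delta=0.9114 Bond=-57.9464
V0=14.0879

Since d<R<u, set p* = (R−d)/(u−d) = 0.5714; price each node as the discounted p*-expectation of its children.
Expiry values: V(3,0)=34.9493, V(3,1)=21.0642, V(3,2)=1.2526, V(3,3)=27.0152
(2,0): S=39.6716. Δ = (V_up−V_dn)/(S_up−S_dn) = (21.0642−34.9493)/(46.4158−32.5307) = -1.0000. V = [p*·21.0642 + (1−p*)·34.9493]/1.02 = 26.4853. B = V − Δ·S = 66.1569.
(2,1): S=56.6046. Δ = (V_up−V_dn)/(S_up−S_dn) = (1.2526−21.0642)/(66.2274−46.4158) = -1.0000. V = [p*·1.2526 + (1−p*)·21.0642]/1.02 = 9.5523. B = V − Δ·S = 66.1569.
(2,2): S=80.7651. Δ = (V_up−V_dn)/(S_up−S_dn) = (27.0152−1.2526)/(94.4952−66.2274) = 0.9114. V = [p*·27.0152 + (1−p*)·1.2526]/1.02 = 15.6609. B = V − Δ·S = -57.9464.
(1,0): S=48.3800. Δ = (V_up−V_dn)/(S_up−S_dn) = (9.5523−26.4853)/(56.6046−39.6716) = -1.0000. V = [p*·9.5523 + (1−p*)·26.4853]/1.02 = 16.4797. B = V − Δ·S = 64.8597.
(1,1): S=69.0300. Δ = (V_up−V_dn)/(S_up−S_dn) = (15.6609−9.5523)/(80.7651−56.6046) = 0.2528. V = [p*·15.6609 + (1−p*)·9.5523]/1.02 = 12.7871. B = V − Δ·S = -4.6660.
(0,0): S=59.0000. Δ = (V_up−V_dn)/(S_up−S_dn) = (12.7871−16.4797)/(69.0300−48.3800) = -0.1788. V = [p*·12.7871 + (1−p*)·16.4797]/1.02 = 14.0879. B = V − Δ·S = 24.6380.
Verification: the root portfolio costs Δ(0,0)·S0 + B(0,0) = 14.0879, matching V0.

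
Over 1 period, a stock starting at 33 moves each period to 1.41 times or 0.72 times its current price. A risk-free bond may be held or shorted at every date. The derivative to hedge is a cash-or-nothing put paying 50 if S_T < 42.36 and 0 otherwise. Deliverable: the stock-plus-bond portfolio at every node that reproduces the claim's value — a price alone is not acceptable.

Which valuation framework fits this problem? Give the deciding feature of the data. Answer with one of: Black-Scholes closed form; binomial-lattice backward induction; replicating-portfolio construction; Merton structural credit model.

framework: replicating-portfolio construction

Key observation: the task asks for the hedge itself — share and bond holdings at every node of the 1-period tree on spot 33 with factors 1.41/0.72 — which is exactly what the replicating-portfolio construction produces.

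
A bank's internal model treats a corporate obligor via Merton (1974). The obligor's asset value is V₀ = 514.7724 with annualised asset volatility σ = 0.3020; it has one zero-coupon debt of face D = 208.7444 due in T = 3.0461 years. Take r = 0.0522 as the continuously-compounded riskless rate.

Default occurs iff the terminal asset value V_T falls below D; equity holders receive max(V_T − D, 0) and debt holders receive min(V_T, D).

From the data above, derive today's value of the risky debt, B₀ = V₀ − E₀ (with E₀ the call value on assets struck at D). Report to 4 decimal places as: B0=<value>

B0=176.7878

With assets at 514.7724 and a single debt payment of 208.7444 at 3.0461 years:
d₁ = [ln(V₀/D) + (r + σ²/2)T] / (σ√T)
   = [ln(514.7724/208.7444) + (0.0522 + 0.5·0.3020²)·3.0461] / (0.3020·√3.0461)
   = [0.902614 + 0.297915] / 0.527083 = 2.277685
d₂ = d₁ − σ√T = 2.277685 − 0.527083 = 1.750602
N(d₁) = 0.988627,  N(d₂) = 0.959993,  e^(−rT) = 0.852991
E₀ = V₀·N(d₁) − D·e^(−rT)·N(d₂)
   = 514.7724·0.988627 − 208.7444·0.852991·0.959993 = 337.984563
B₀ = V₀ − E₀ = 514.7724 − 337.984563 = 176.787837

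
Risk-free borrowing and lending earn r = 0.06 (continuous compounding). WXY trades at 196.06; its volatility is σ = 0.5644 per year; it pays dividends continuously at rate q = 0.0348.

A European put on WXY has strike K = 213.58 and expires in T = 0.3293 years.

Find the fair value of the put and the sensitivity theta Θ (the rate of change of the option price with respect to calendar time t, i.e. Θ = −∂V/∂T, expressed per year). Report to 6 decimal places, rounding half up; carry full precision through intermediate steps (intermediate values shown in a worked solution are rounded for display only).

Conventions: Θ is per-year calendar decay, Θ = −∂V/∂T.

σ√T = 0.5644·√0.3293 = 0.323879
d₁ = (ln(S/K) + (r−q+σ²/2)T) / (σ√T) = (ln(196.06/213.58) + (0.06−0.0348+0.5644²/2)·0.3293) / 0.323879 = (-0.085591 + 0.060747) / 0.323879 = -0.076706
d₂ = d₁ − σ√T = -0.076706 − 0.323879 = -0.400585
e^{−rT} = 0.980436
e^{−qT} = 0.988606
N(−d₁) = 0.530571,  N(−d₂) = 0.655637
Put price V = K·e^{−rT}·N(−d₂) − S·e^{−qT}·N(−d₁) = 137.291430 − 102.838555 = 34.452874
φ(d₁) = (1/√(2π))·e^{−d₁²/2} = 0.397770
Θ = −S·e^{−qT}·φ(d₁)·σ/(2√T) − q·S·e^{−qT}·N(−d₁) + r·K·e^{−rT}·N(−d₂) = −37.914531 − 3.578782 + 8.237486 = -33.255827

price = 34.452874
Θ = -33.255827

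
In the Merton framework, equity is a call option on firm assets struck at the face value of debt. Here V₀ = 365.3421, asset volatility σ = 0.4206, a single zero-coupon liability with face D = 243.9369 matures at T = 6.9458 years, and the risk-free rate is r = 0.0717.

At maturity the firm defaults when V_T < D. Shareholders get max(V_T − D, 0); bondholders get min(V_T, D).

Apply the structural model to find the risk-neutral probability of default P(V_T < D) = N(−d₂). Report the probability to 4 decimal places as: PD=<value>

Equity is a call on the firm's assets struck at D = 243.9369:
d₁ = [ln(V₀/D) + (r + σ²/2)T] / (σ√T)
   = [ln(365.3421/243.9369) + (0.0717 + 0.5·0.4206²)·6.9458] / (0.4206·√6.9458)
   = [0.403925 + 1.112385] / 1.108486 = 1.367910
d₂ = d₁ − σ√T = 1.367910 − 1.108486 = 0.259423
risk-neutral PD = N(−d₂) = N(-0.259423) = 0.397654

PD=0.3977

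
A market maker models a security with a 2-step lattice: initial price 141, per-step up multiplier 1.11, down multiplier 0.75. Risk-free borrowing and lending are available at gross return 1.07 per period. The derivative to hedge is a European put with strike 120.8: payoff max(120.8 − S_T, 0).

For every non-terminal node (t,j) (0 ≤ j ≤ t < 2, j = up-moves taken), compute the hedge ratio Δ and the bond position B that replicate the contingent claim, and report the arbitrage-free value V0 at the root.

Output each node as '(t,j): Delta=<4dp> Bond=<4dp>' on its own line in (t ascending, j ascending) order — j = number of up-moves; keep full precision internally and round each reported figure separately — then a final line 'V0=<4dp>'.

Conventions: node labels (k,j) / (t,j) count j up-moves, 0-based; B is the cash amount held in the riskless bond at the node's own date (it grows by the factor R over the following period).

(0,0): Delta=-0.1338 Bond=19.9045
(1,0): Delta=-1.0000 Bond=112.8972
(1,1): Delta=-0.0607 Bond=9.8479
V0=1.0370

The replicating-portfolio and risk-neutral prices coincide; use p* = (1.07−0.75)/(1.11−0.75) = 0.8889 for the latter.
Expiry values: V(2,0)=41.4875, V(2,1)=3.4175, V(2,2)=0.0000
  t=1,j=0: stock 105.7500 → up 117.3825 (V=3.4175), down 79.3125 (V=41.4875). Price 7.1472; hedge Δ=-1.0000, bond B=112.8972.
  t=1,j=1: stock 156.5100 → up 173.7261 (V=0.0000), down 117.3825 (V=3.4175). Price 0.3549; hedge Δ=-0.0607, bond B=9.8479.
  t=0,j=0: stock 141.0000 → up 156.5100 (V=0.3549), down 105.7500 (V=7.1472). Price 1.0370; hedge Δ=-0.1338, bond B=19.9045.
As a check, the time-0 holding Δ(0,0)·S0 + B(0,0) comes to 1.0370 — exactly V0.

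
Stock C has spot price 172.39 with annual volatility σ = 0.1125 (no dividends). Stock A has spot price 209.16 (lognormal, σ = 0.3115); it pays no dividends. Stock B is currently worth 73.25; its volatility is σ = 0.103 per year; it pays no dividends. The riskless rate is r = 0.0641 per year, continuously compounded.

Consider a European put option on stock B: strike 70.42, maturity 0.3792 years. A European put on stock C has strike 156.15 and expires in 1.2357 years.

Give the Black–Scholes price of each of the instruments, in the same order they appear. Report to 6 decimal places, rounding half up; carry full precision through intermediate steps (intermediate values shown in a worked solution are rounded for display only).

price(stock B put K=70.42) = 0.371676
price(stock C put K=156.15) = 0.683970

[stock B put K=70.42]
σ√T = 0.103·√0.3792 = 0.063427
d₁ = (ln(S/K) + (r+σ²/2)T) / (σ√T) = (ln(73.25/70.42) + (0.0641+0.103²/2)·0.3792) / 0.063427 = (0.039401 + 0.026318) / 0.063427 = 1.036145
d₂ = d₁ − σ√T = 1.036145 − 0.063427 = 0.972718
e^{−rT} = 0.975986
N(−d₁) = 0.150067,  N(−d₂) = 0.165347
price = K·e^{−rT}·N(−d₂) − S·N(−d₁) = 11.364109 − 10.992434 = 0.371676
[stock C put K=156.15]
σ√T = 0.1125·√1.2357 = 0.125057
d₁ = (ln(S/K) + (r+σ²/2)T) / (σ√T) = (ln(172.39/156.15) + (0.0641+0.1125²/2)·1.2357) / 0.125057 = (0.098942 + 0.087028) / 0.125057 = 1.487081
d₂ = d₁ − σ√T = 1.487081 − 0.125057 = 1.362023
e^{−rT} = 0.923847
N(−d₁) = 0.068497,  N(−d₂) = 0.086595
price = K·e^{−rT}·N(−d₂) − S·N(−d₁) = 12.492123 − 11.808153 = 0.683970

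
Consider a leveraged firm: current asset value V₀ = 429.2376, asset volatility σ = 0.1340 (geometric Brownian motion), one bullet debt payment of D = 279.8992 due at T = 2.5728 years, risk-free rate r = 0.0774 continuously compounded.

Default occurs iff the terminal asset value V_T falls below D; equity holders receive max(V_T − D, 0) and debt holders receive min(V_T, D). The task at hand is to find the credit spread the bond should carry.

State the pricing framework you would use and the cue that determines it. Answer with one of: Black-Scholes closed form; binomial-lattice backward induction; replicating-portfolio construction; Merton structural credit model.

framework: Merton structural credit model

Key observation: the asked-for credit quantity lives on the firm's capital structure — asset value, asset volatility, debt face 279.8992 — which is the structural model's domain.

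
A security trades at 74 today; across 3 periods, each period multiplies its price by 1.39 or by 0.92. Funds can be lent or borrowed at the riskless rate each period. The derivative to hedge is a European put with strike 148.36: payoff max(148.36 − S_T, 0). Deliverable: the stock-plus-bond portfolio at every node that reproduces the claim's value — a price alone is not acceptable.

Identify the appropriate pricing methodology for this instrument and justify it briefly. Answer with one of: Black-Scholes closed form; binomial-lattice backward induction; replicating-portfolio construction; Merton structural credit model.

framework: replicating-portfolio construction

Key observation: a price alone would not answer the question — the per-node share/bond construction on the spot-74, 1.39/0.92 tree is required, and only the replicating-portfolio method yields it.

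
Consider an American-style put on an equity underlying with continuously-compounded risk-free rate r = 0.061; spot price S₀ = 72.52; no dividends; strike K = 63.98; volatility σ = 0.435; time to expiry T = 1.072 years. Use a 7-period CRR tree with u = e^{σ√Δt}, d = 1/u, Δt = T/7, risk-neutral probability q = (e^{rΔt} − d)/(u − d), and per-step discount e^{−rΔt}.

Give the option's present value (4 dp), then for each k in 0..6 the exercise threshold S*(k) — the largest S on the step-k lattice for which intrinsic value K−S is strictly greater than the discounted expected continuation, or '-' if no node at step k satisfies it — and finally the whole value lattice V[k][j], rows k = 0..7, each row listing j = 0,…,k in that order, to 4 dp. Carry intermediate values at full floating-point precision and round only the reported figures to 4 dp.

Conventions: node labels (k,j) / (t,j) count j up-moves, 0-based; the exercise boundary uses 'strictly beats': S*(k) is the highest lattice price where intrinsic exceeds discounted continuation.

Δt=0.15314, u=1.18558, d=0.84347, q=0.48498, disc=e^(-rΔt)=0.99070
k=7 terminal: V=max(K-S,0) → 41.9535 33.0196 20.4622 2.8115 0.0000 0.0000 0.0000 0.0000
k=6: j=0 S=26.1142 intr=37.8658 cont=37.2709 V=37.8658[EX]; j=1 S=36.7060 intr=27.2740 cont=26.6791 V=27.2740[EX]; j=2 S=51.5938 intr=12.3862 cont=11.7913 V=12.3862[EX]; j=3 S=72.5200 intr=0.0000 cont=1.4345 V=1.4345[hold]; j=4 S=101.9338 intr=0.0000 cont=0.0000 V=0.0000[hold]; j=5 S=143.2777 intr=0.0000 cont=0.0000 V=0.0000[hold]; j=6 S=201.3905 intr=0.0000 cont=0.0000 V=0.0000[hold]  S*(6)=51.5938
k=5: j=0 S=30.9604 intr=33.0196 cont=32.4247 V=33.0196[EX]; j=1 S=43.5178 intr=20.4622 cont=19.8673 V=20.4622[EX]; j=2 S=61.1685 intr=2.8115 cont=7.0091 V=7.0091[hold]; j=3 S=85.9781 intr=0.0000 cont=0.7319 V=0.7319[hold]; j=4 S=120.8505 intr=0.0000 cont=0.0000 V=0.0000[hold]; j=5 S=169.8669 intr=0.0000 cont=0.0000 V=0.0000[hold]  S*(5)=43.5178
k=4: j=0 S=36.7060 intr=27.2740 cont=26.6791 V=27.2740[EX]; j=1 S=51.5938 intr=12.3862 cont=13.8081 V=13.8081[hold]; j=2 S=72.5200 intr=0.0000 cont=3.9279 V=3.9279[hold]; j=3 S=101.9338 intr=0.0000 cont=0.3735 V=0.3735[hold]; j=4 S=143.2777 intr=0.0000 cont=0.0000 V=0.0000[hold]  S*(4)=36.7060
k=3: j=0 S=43.5178 intr=20.4622 cont=20.5505 V=20.5505[hold]; j=1 S=61.1685 intr=2.8115 cont=8.9326 V=8.9326[hold]; j=2 S=85.9781 intr=0.0000 cont=2.1836 V=2.1836[hold]; j=3 S=120.8505 intr=0.0000 cont=0.1906 V=0.1906[hold]  S*(3)=-
k=2: j=0 S=51.5938 intr=12.3862 cont=14.7773 V=14.7773[hold]; j=1 S=72.5200 intr=0.0000 cont=5.6069 V=5.6069[hold]; j=2 S=101.9338 intr=0.0000 cont=1.2057 V=1.2057[hold]  S*(2)=-
k=1: j=0 S=61.1685 intr=2.8115 cont=10.2338 V=10.2338[hold]; j=1 S=85.9781 intr=0.0000 cont=3.4401 V=3.4401[hold]  S*(1)=-
k=0: j=0 S=72.5200 intr=0.0000 cont=6.8745 V=6.8745[hold]  S*(0)=-

price = 6.8745
boundary = - - - - 36.7060 43.5178 51.5938
tree:
6.8745
10.2338 3.4401
14.7773 5.6069 1.2057
20.5505 8.9326 2.1836 0.1906
27.2740 13.8081 3.9279 0.3735 0.0000
33.0196 20.4622 7.0091 0.7319 0.0000 0.0000
37.8658 27.2740 12.3862 1.4345 0.0000 0.0000 0.0000
41.9535 33.0196 20.4622 2.8115 0.0000 0.0000 0.0000 0.0000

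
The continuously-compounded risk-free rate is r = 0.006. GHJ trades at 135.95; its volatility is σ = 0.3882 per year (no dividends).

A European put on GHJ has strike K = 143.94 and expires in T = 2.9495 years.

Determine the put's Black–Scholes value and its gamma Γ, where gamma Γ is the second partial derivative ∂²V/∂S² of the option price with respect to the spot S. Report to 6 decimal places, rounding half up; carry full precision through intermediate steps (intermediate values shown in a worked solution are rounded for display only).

price = 39.007594
Γ = 0.004239

σ√T = 0.3882·√2.9495 = 0.666699
d₁ = (ln(S/K) + (r+σ²/2)T) / (σ√T) = (ln(135.95/143.94) + (0.006+0.3882²/2)·2.9495) / 0.666699 = (-0.057109 + 0.239941) / 0.666699 = 0.274234
d₂ = d₁ − σ√T = 0.274234 − 0.666699 = -0.392465
e^{−rT} = 0.982459
N(−d₁) = 0.391953,  N(−d₂) = 0.652643
Put price V = K·e^{−rT}·N(−d₂) − S·N(−d₁) = 92.293537 − 53.285942 = 39.007594
φ(d₁) = (1/√(2π))·e^{−d₁²/2} = 0.384220
Γ = φ(d₁) / (S·σ·√T) = 0.004239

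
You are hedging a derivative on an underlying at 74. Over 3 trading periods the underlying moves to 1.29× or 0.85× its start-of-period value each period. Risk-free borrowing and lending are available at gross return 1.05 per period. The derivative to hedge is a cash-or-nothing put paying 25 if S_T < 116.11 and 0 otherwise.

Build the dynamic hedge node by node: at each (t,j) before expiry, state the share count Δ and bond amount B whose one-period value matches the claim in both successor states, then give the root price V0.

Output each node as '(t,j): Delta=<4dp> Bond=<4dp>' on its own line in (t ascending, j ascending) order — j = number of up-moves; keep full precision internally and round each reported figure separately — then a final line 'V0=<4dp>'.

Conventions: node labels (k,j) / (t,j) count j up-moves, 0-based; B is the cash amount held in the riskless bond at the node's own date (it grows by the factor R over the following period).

(0,0): Delta=-0.1439 Bond=30.2157
(1,0): Delta=0.0000 Bond=22.6757
(1,1): Delta=-0.2577 Bond=42.5873
(2,0): Delta=0.0000 Bond=23.8095
(2,1): Delta=0.0000 Bond=23.8095
(2,2): Delta=-0.4614 Bond=69.8052
V0=19.5678

Since d<R<u, set p* = (R−d)/(u−d) = 0.4545; price each node as the discounted p*-expectation of its children.
Terminal payoffs: V(3,0)=25.0000, V(3,1)=25.0000, V(3,2)=25.0000, V(3,3)=0.0000
  t=2,j=0: stock 53.4650 → up 68.9698 (V=25.0000), down 45.4452 (V=25.0000). Price 23.8095; hedge Δ=0.0000, bond B=23.8095.
  t=2,j=1: stock 81.1410 → up 104.6719 (V=25.0000), down 68.9699 (V=25.0000). Price 23.8095; hedge Δ=0.0000, bond B=23.8095.
  t=2,j=2: stock 123.1434 → up 158.8550 (V=0.0000), down 104.6719 (V=25.0000). Price 12.9870; hedge Δ=-0.4614, bond B=69.8052.
  t=1,j=0: stock 62.9000 → up 81.1410 (V=23.8095), down 53.4650 (V=23.8095). Price 22.6757; hedge Δ=0.0000, bond B=22.6757.
  t=1,j=1: stock 95.4600 → up 123.1434 (V=12.9870), down 81.1410 (V=23.8095). Price 17.9907; hedge Δ=-0.2577, bond B=42.5873.
  t=0,j=0: stock 74.0000 → up 95.4600 (V=17.9907), down 62.9000 (V=22.6757). Price 19.5678; hedge Δ=-0.1439, bond B=30.2157.
Sanity check at the root: Δ(0,0)·S0 + B(0,0) reproduces V0 = 19.5678.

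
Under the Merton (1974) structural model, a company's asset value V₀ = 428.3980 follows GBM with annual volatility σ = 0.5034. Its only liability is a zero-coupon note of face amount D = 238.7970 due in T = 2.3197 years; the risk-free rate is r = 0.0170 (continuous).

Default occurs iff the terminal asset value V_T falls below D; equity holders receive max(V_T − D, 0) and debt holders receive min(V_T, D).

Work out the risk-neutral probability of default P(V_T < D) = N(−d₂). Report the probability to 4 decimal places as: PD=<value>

Equity is a call on the firm's assets struck at D = 238.7970:
d₁ = [ln(V₀/D) + (r + σ²/2)T] / (σ√T)
   = [ln(428.3980/238.7970) + (0.0170 + 0.5·0.5034²)·2.3197] / (0.5034·√2.3197)
   = [0.584439 + 0.333354] / 0.766706 = 1.197059
d₂ = d₁ − σ√T = 1.197059 − 0.766706 = 0.430353
risk-neutral PD = N(−d₂) = N(-0.430353) = 0.333469

PD=0.3335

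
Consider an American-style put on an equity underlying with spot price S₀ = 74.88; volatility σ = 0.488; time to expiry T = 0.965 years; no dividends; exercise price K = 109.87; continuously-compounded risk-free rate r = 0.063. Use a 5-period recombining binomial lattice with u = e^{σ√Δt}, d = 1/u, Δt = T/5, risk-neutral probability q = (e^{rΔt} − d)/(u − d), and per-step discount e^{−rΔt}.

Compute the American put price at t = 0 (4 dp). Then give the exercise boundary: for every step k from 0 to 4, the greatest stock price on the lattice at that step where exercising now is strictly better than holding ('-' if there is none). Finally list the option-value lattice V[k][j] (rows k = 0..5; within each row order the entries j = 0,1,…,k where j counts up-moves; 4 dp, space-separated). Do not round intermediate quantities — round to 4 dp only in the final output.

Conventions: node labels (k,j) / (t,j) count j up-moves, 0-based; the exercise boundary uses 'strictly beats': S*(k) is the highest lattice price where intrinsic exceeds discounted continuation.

price = 37.4571
boundary = - 60.4309 48.7699 60.4309 74.8800
tree:
37.4571
49.4391 25.1744
61.1001 36.1126 13.7295
70.5110 49.4391 22.3089 4.5976
78.1058 61.1001 34.9900 8.8631 0.0000
84.2352 70.5110 49.4391 17.0860 0.0000 0.0000

Δt=0.19300, u=1.23910, d=0.80704, q=0.47492, disc=e^(-rΔt)=0.98791
k=5 terminal: V=max(K-S,0) → 84.2352 70.5110 49.4391 17.0860 0.0000 0.0000
k=4: j=0 S=31.7642 intr=78.1058 cont=76.7780 V=78.1058[EX]; j=1 S=48.7699 intr=61.1001 cont=59.7723 V=61.1001[EX]; j=2 S=74.8800 intr=34.9900 cont=33.6622 V=34.9900[EX]; j=3 S=114.9688 intr=0.0000 cont=8.8631 V=8.8631[hold]; j=4 S=176.5201 intr=0.0000 cont=0.0000 V=0.0000[hold]  S*(4)=74.8800
k=3: j=0 S=39.3590 intr=70.5110 cont=69.1831 V=70.5110[EX]; j=1 S=60.4309 intr=49.4391 cont=48.1113 V=49.4391[EX]; j=2 S=92.7840 intr=17.0860 cont=22.3089 V=22.3089[hold]; j=3 S=142.4581 intr=0.0000 cont=4.5976 V=4.5976[hold]  S*(3)=60.4309
k=2: j=0 S=48.7699 intr=61.1001 cont=59.7723 V=61.1001[EX]; j=1 S=74.8800 intr=34.9900 cont=36.1126 V=36.1126[hold]; j=2 S=114.9688 intr=0.0000 cont=13.7295 V=13.7295[hold]  S*(2)=48.7699
k=1: j=0 S=60.4309 intr=49.4391 cont=48.6380 V=49.4391[EX]; j=1 S=92.7840 intr=17.0860 cont=25.1744 V=25.1744[hold]  S*(1)=60.4309
k=0: j=0 S=74.8800 intr=34.9900 cont=37.4571 V=37.4571[hold]  S*(0)=-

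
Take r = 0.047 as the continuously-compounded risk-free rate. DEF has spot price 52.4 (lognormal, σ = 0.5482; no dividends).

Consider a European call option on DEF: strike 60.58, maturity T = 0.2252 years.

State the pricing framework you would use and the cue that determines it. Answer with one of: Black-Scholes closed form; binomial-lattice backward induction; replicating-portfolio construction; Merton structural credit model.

framework: Black-Scholes closed form

Key observation: the strike-60.58 call on DEF is European-exercise on a continuously-modelled lognormal underlying, so its value is a single closed-form evaluation.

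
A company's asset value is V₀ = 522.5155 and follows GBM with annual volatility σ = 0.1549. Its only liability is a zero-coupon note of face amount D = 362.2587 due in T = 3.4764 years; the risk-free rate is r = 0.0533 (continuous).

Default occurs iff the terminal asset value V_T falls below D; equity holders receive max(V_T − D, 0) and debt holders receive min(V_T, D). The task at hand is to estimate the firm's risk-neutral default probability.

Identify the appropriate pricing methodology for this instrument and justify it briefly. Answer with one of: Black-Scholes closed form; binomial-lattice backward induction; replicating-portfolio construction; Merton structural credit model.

framework: Merton structural credit model

Key observation: the data describe a firm's assets (V₀ = 522.5155, GBM) and a single zero-coupon debt of face 362.2587, so credit quantities follow from equity-as-call in the structural model.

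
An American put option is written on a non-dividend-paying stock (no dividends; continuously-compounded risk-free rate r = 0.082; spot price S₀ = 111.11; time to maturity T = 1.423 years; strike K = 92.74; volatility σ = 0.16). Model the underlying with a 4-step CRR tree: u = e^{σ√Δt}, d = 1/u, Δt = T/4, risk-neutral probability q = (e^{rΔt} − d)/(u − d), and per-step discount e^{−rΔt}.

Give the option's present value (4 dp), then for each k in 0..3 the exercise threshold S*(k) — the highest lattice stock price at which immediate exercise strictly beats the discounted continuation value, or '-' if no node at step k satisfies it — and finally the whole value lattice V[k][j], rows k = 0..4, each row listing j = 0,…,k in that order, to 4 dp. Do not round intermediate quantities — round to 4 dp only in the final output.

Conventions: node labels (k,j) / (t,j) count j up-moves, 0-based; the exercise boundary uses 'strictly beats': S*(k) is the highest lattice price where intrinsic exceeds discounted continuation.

price = 0.5069
boundary = - - - 83.4482
tree:
0.5069
1.3407 0.0431
3.5355 0.1202 0.0000
9.2918 0.3354 0.0000 0.0000
16.8872 0.9359 0.0000 0.0000 0.0000

params: Δt=0.35575 u=1.10013 d=0.90898 q=0.63102 e^(-rΔt)=0.97125
t_4 payoffs: 16.8872 0.9359 0.0000 0.0000 0.0000
t_3: node(3,0) S=83.4482 payoff=9.2918 vs cont=6.6255 → 9.2918 [stop]  node(3,1) S=100.9968 payoff=0.0000 vs cont=0.3354 → 0.3354 [wait]  node(3,2) S=122.2358 payoff=0.0000 vs cont=0.0000 → 0.0000 [wait]  node(3,3) S=147.9413 payoff=0.0000 vs cont=0.0000 → 0.0000 [wait]  ⇒ S*(3)=83.4482
t_2: node(2,0) S=91.8041 payoff=0.9359 vs cont=3.5355 → 3.5355 [wait]  node(2,1) S=111.1100 payoff=0.0000 vs cont=0.1202 → 0.1202 [wait]  node(2,2) S=134.4758 payoff=0.0000 vs cont=0.0000 → 0.0000 [wait]  ⇒ S*(2)=-
t_1: node(1,0) S=100.9968 payoff=0.0000 vs cont=1.3407 → 1.3407 [wait]  node(1,1) S=122.2358 payoff=0.0000 vs cont=0.0431 → 0.0431 [wait]  ⇒ S*(1)=-
t_0: node(0,0) S=111.1100 payoff=0.0000 vs cont=0.5069 → 0.5069 [wait]  ⇒ S*(0)=-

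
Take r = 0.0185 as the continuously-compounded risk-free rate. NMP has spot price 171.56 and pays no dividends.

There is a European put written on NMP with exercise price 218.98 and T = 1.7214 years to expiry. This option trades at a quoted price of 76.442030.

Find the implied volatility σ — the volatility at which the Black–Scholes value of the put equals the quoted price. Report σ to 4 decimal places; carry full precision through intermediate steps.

sigma = 0.5489

At σ = 0.5489 the Black–Scholes value reproduces the quote:
σ√T = 0.5489·√1.7214 = 0.720169
d₁ = (ln(S/K) + (r+σ²/2)T) / (σ√T) = (ln(171.56/218.98) + (0.0185+0.5489²/2)·1.7214) / 0.720169 = (-0.244047 + 0.291167) / 0.720169 = 0.065429
d₂ = d₁ − σ√T = 0.065429 − 0.720169 = -0.654740
e^{−rT} = 0.968656
N(−d₁) = 0.473916,  N(−d₂) = 0.743682
V = K·e^{−rT}·N(−d₂) − S·N(−d₁) = 157.747097 − 81.305067 = 76.442030 (the quoted price), and the Black–Scholes price is strictly increasing in σ, so σ is unique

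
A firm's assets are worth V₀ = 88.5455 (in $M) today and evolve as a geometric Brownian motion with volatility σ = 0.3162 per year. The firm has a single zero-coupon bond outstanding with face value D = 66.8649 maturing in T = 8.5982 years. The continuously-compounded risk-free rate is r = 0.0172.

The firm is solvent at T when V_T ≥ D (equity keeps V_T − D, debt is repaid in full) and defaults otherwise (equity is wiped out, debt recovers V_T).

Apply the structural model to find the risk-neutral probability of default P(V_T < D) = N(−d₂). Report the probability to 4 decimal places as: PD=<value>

PD=0.5005

Work the structural quantities from V₀ = 88.5455 against face 66.8649:
d₁ = [ln(V₀/D) + (r + σ²/2)T] / (σ√T)
   = [ln(88.5455/66.8649) + (0.0172 + 0.5·0.3162²)·8.5982] / (0.3162·√8.5982)
   = [0.280842 + 0.577724] / 0.927183 = 0.925994
d₂ = d₁ − σ√T = 0.925994 − 0.927183 = -0.001190
risk-neutral PD = N(−d₂) = N(0.001190) = 0.500475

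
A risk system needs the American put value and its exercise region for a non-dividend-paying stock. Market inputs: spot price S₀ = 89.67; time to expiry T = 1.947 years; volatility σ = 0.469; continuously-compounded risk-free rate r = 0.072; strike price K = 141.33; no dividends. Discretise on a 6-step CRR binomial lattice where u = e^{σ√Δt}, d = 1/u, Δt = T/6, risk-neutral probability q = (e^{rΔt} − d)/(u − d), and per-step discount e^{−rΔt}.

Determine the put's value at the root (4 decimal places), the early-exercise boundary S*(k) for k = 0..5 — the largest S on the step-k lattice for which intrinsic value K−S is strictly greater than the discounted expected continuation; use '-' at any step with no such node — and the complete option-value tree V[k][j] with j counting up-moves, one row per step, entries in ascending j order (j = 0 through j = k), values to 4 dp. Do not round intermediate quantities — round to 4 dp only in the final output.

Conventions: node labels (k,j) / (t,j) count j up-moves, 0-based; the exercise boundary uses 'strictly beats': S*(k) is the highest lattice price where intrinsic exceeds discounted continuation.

Δt=0.32450, u=1.30626, d=0.76555, q=0.47732, disc=e^(-rΔt)=0.97691
k=6 terminal: V=max(K-S,0) → 123.2800 110.5312 88.7779 51.6600 0.0000 0.0000 0.0000
k=5: j=0 S=23.5779 intr=117.7521 cont=114.4884 V=117.7521[EX]; j=1 S=40.2311 intr=101.0989 cont=97.8352 V=101.0989[EX]; j=2 S=68.6466 intr=72.6834 cont=69.4197 V=72.6834[EX]; j=3 S=117.1320 intr=24.1980 cont=26.3780 V=26.3780[hold]; j=4 S=199.8631 intr=0.0000 cont=0.0000 V=0.0000[hold]; j=5 S=341.0275 intr=0.0000 cont=0.0000 V=0.0000[hold]  S*(5)=68.6466
k=4: j=0 S=30.7988 intr=110.5312 cont=107.2675 V=110.5312[EX]; j=1 S=52.5521 intr=88.7779 cont=85.5141 V=88.7779[EX]; j=2 S=89.6700 intr=51.6600 cont=49.4128 V=51.6600[EX]; j=3 S=153.0045 intr=0.0000 cont=13.4688 V=13.4688[hold]; j=4 S=261.0724 intr=0.0000 cont=0.0000 V=0.0000[hold]  S*(4)=89.6700
k=3: j=0 S=40.2311 intr=101.0989 cont=97.8352 V=101.0989[EX]; j=1 S=68.6466 intr=72.6834 cont=69.4197 V=72.6834[EX]; j=2 S=117.1320 intr=24.1980 cont=32.6585 V=32.6585[hold]; j=3 S=199.8631 intr=0.0000 cont=6.8773 V=6.8773[hold]  S*(3)=68.6466
k=2: j=0 S=52.5521 intr=88.7779 cont=85.5141 V=88.7779[EX]; j=1 S=89.6700 intr=51.6600 cont=52.3414 V=52.3414[hold]; j=2 S=153.0045 intr=0.0000 cont=19.8826 V=19.8826[hold]  S*(2)=52.5521
k=1: j=0 S=68.6466 intr=72.6834 cont=69.7374 V=72.6834[EX]; j=1 S=117.1320 intr=24.1980 cont=35.9971 V=35.9971[hold]  S*(1)=68.6466
k=0: j=0 S=89.6700 intr=51.6600 cont=53.8982 V=53.8982[hold]  S*(0)=-

price = 53.8982
boundary = - 68.6466 52.5521 68.6466 89.6700 68.6466
tree:
53.8982
72.6834 35.9971
88.7779 52.3414 19.8826
101.0989 72.6834 32.6585 6.8773
110.5312 88.7779 51.6600 13.4688 0.0000
117.7521 101.0989 72.6834 26.3780 0.0000 0.0000
123.2800 110.5312 88.7779 51.6600 0.0000 0.0000 0.0000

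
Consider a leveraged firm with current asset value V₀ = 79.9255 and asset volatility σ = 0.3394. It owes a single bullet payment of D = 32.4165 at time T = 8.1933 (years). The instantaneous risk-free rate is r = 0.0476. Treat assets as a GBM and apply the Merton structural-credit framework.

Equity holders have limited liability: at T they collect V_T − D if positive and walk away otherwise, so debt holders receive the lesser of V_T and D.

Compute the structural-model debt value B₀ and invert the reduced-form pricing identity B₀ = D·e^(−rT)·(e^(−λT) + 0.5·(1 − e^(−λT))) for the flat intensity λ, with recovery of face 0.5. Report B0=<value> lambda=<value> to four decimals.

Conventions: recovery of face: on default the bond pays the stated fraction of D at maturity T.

B0=20.3482 lambda=0.0192

Apply the equity-as-call identities (strike 32.4165, horizon 8.1933 years):
d₁ = [ln(V₀/D) + (r + σ²/2)T] / (σ√T)
   = [ln(79.9255/32.4165) + (0.0476 + 0.5·0.3394²)·8.1933] / (0.3394·√8.1933)
   = [0.902427 + 0.861904] / 0.971497 = 1.816096
d₂ = d₁ − σ√T = 1.816096 − 0.971497 = 0.844600
N(d₁) = 0.965322,  N(d₂) = 0.800833,  e^(−rT) = 0.677056
E₀ = V₀·N(d₁) − D·e^(−rT)·N(d₂)
   = 79.9255·0.965322 − 32.4165·0.677056·0.800833 = 59.577348
B₀ = V₀ − E₀ = 79.9255 − 59.577348 = 20.348152
e^(−λT) = (B₀·e^(rT)/D − 0.5)/(1 − 0.5) = (20.3482·1.476982/32.4165 − 0.5)/0.5 = 0.85423677
λ = −ln(0.85423677)/8.1933 = 0.019229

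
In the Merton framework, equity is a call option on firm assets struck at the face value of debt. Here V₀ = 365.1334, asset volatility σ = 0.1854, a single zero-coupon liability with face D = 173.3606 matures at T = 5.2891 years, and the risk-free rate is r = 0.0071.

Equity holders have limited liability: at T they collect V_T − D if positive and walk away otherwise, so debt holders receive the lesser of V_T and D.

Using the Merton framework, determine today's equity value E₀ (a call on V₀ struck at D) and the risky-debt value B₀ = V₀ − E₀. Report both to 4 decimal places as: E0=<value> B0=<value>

E0=199.5137 B0=165.6197

Apply the equity-as-call identities (strike 173.3606, horizon 5.2891 years):
d₁ = [ln(V₀/D) + (r + σ²/2)T] / (σ√T)
   = [ln(365.1334/173.3606) + (0.0071 + 0.5·0.1854²)·5.2891] / (0.1854·√5.2891)
   = [0.744889 + 0.128454] / 0.426384 = 2.048256
d₂ = d₁ − σ√T = 2.048256 − 0.426384 = 1.621872
N(d₁) = 0.979733,  N(d₂) = 0.947585,  e^(−rT) = 0.963144
E₀ = V₀·N(d₁) − D·e^(−rT)·N(d₂)
   = 365.1334·0.979733 − 173.3606·0.963144·0.947585 = 199.513748
B₀ = V₀ − E₀ = 365.1334 − 199.513748 = 165.619652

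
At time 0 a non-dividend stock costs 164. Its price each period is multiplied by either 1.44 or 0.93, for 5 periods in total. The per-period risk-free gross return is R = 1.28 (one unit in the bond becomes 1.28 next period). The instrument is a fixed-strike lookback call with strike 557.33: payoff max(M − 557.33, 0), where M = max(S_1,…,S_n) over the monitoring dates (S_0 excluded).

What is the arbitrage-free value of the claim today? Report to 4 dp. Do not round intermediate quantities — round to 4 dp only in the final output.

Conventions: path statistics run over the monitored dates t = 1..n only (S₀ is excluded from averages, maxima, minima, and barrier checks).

Under the martingale measure an up-move has probability p* = 0.6863; value the claim as the probability-weighted average of per-path payoffs, discounted 5 periods at R = 1.28.
Enumerate all 2^5 = 32 price paths (U = up ×1.44, D = down ×0.93); each path with k up-moves has probability p*^k·(1−p*)^(5−k).
DDDDD: M=152.5200, payoff=0.0000, prob=0.003039
UDDDD: M=236.1600, payoff=0.0000, prob=0.006648
DUDDD: M=219.6288, payoff=0.0000, prob=0.006648
UUDDD: M=340.0704, payoff=0.0000, prob=0.014543
DDUDD: M=204.2548, payoff=0.0000, prob=0.006648
UDUDD: M=316.2655, payoff=0.0000, prob=0.014543
DUUDD: M=316.2655, payoff=0.0000, prob=0.014543
UUUDD: M=489.7014, payoff=0.0000, prob=0.031812
DDDUD: M=189.9569, payoff=0.0000, prob=0.006648
UDDUD: M=294.1269, payoff=0.0000, prob=0.014543
DUDUD: M=294.1269, payoff=0.0000, prob=0.014543
UUDUD: M=455.4223, payoff=0.0000, prob=0.031812
DDUUD: M=294.1269, payoff=0.0000, prob=0.014543
UDUUD: M=455.4223, payoff=0.0000, prob=0.031812
DUUUD: M=455.4223, payoff=0.0000, prob=0.031812
UUUUD: M=705.1700, payoff=147.8400, prob=0.069589
DDDDU: M=176.6600, payoff=0.0000, prob=0.006648
UDDDU: M=273.5380, payoff=0.0000, prob=0.014543
DUDDU: M=273.5380, payoff=0.0000, prob=0.014543
UUDDU: M=423.5427, payoff=0.0000, prob=0.031812
DDUDU: M=273.5380, payoff=0.0000, prob=0.014543
UDUDU: M=423.5427, payoff=0.0000, prob=0.031812
DUUDU: M=423.5427, payoff=0.0000, prob=0.031812
UUUDU: M=655.8081, payoff=98.4781, prob=0.069589
DDDUU: M=273.5380, payoff=0.0000, prob=0.014543
UDDUU: M=423.5427, payoff=0.0000, prob=0.031812
DUDUU: M=423.5427, payoff=0.0000, prob=0.031812
UUDUU: M=655.8081, payoff=98.4781, prob=0.069589
DDUUU: M=423.5427, payoff=0.0000, prob=0.031812
UDUUU: M=655.8081, payoff=98.4781, prob=0.069589
DUUUU: M=655.8081, payoff=98.4781, prob=0.069589
UUUUU: M=1015.4448, payoff=458.1148, prob=0.152226
Price = Σ prob·payoff / R^5 = 107.437122 / 3.435974 = 31.2683

price = 31.2683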